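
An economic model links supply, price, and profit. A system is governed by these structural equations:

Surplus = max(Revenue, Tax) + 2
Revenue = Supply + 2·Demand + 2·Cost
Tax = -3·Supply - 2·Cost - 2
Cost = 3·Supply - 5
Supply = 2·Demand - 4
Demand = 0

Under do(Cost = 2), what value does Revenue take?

0

The intervention breaks the incoming arrows to Cost: Cost = 3·Supply - 5 no longer applies, and Cost = 2.
Supply = 2·Demand - 4  [with Demand=0]  = -4
Revenue = Supply + 2·Demand + 2·Cost  [with Supply=-4, Demand=0, Cost=2]  = 0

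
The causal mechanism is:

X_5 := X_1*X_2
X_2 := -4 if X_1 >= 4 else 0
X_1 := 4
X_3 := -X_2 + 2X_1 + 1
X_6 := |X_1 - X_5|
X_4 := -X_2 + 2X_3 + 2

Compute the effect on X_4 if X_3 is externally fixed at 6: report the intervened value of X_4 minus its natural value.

-14

The intervention breaks the incoming arrows to X_3: X_3 := -X_2 + 2X_1 + 1 no longer applies, and X_3 = 6.
X_2 = -4 if X_1 >= 4 else 0  [with X_1=4]  = -4
X_4 = -X_2 + 2X_3 + 2  [with X_2=-4, X_3=6]  = 18
Without intervention: X_2 = -4 if X_1 >= 4 else 0  [with X_1=4]  = -4; X_3 = -X_2 + 2X_1 + 1  [with X_2=-4, X_1=4]  = 13; X_4 = -X_2 + 2X_3 + 2  [with X_2=-4, X_3=13]  = 32.
Change = 18 − 32 = -14.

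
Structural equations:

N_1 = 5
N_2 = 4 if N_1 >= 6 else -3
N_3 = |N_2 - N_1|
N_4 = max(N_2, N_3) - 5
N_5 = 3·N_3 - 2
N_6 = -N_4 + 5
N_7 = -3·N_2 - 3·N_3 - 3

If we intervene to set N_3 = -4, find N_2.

Under do(N_3=-4), the mechanism N_3 = |N_2 - N_1| is discarded; N_3 is fixed at -4.
Since N_2 is not a descendant of the intervened variable, it is unaffected.
N_2 = 4 if N_1 >= 6 else -3  [with N_1=5]  = -3

-3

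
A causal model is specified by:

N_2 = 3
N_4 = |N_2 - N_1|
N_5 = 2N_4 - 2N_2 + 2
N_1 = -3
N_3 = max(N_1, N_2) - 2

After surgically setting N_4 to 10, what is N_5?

Intervening sets N_4 = 10 and removes its equation (N_4 = |N_2 - N_1|).
N_5 = 2N_4 - 2N_2 + 2  [with N_4=10, N_2=3]  = 16

16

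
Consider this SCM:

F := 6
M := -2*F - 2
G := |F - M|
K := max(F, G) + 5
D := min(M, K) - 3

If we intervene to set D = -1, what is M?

-14

Under do(D=-1), the mechanism D := min(M, K) - 3 is discarded; D is fixed at -1.
No directed path runs from D to M, so M keeps its natural value.
M = -2*F - 2  [with F=6]  = -14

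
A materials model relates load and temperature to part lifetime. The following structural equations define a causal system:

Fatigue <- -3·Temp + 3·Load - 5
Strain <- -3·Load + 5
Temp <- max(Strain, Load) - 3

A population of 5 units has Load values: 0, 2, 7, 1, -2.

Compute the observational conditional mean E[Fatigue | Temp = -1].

2.5

Conditioning on Temp=-1 selects the 2 unit(s) with Load ∈ {2, 1}. Their Fatigue values: 4, 1. Mean = 2.5.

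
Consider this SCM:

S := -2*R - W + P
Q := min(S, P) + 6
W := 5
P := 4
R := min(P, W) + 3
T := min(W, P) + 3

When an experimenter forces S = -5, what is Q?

1

The intervention breaks the incoming arrows to S: S := -2*R - W + P no longer applies, and S = -5.
Q = min(S, P) + 6  [with S=-5, P=4]  = 1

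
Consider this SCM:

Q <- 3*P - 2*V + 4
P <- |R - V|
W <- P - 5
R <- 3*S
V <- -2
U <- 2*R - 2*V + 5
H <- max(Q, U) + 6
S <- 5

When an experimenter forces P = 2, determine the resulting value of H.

The intervention breaks the incoming arrows to P: P <- |R - V| no longer applies, and P = 2.
R = 3*S  [with S=5]  = 15
U = 2*R - 2*V + 5  [with R=15, V=-2]  = 39
Q = 3*P - 2*V + 4  [with P=2, V=-2]  = 14
H = max(Q, U) + 6  [with Q=14, U=39]  = 45

45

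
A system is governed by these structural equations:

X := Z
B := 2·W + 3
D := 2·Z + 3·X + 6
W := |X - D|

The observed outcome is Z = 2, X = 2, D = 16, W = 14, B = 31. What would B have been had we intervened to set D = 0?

7

do(D=0) replaces the equation D := 2·Z + 3·X + 6 with the constant D = 0.
X = Z  [with Z=2]  = 2
W = |X - D|  [with X=2, D=0]  = 2
B = 2·W + 3  [with W=2]  = 7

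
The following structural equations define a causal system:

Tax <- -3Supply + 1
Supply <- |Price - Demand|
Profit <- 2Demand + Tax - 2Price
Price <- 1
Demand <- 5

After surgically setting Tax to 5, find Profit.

Intervening sets Tax = 5 and removes its equation (Tax <- -3Supply + 1).
Profit = 2Demand + Tax - 2Price  [with Demand=5, Tax=5, Price=1]  = 13

13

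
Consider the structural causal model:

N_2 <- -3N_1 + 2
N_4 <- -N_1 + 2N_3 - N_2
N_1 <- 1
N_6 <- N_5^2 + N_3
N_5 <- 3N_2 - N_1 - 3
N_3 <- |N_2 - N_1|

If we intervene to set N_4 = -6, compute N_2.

The intervention breaks the incoming arrows to N_4: N_4 <- -N_1 + 2N_3 - N_2 no longer applies, and N_4 = -6.
Since N_2 is not a descendant of the intervened variable, it is unaffected.
N_2 = -3N_1 + 2  [with N_1=1]  = -1

-1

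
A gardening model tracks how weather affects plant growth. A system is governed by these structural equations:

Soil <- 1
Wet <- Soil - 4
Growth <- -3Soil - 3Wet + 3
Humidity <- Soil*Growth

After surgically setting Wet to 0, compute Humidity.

0

Under do(Wet=0), the mechanism Wet <- Soil - 4 is discarded; Wet is fixed at 0.
Growth = -3Soil - 3Wet + 3  [with Soil=1, Wet=0]  = 0
Humidity = Soil*Growth  [with Soil=1, Growth=0]  = 0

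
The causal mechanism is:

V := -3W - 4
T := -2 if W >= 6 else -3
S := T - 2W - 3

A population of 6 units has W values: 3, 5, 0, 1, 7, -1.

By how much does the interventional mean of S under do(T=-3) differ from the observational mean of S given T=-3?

-1.8

do(T=-3) breaks T's dependence on W. With T=-3 fixed, S across the units is -12, -16, -6, -8, -20, -4, mean -11.
E[S|T=-3] averages over only the 5 units with T=-3 (W = 3, 5, 0, 1, -1): S = -12, -16, -6, -8, -4, mean -9.2.
Difference = -11 − (-9.2) = -1.8.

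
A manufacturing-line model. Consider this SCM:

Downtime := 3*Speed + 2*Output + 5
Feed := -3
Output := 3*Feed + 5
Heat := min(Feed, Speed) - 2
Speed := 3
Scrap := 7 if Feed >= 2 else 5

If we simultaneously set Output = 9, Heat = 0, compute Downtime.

32

The joint intervention fixes Output = 9, Heat = 0, removing each variable's own equation.
Downtime = 3*Speed + 2*Output + 5  [with Speed=3, Output=9]  = 32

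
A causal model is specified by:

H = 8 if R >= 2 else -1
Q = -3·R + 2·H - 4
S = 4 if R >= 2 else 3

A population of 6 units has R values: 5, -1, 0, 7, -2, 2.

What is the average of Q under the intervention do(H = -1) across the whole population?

-11.5

Every unit gets H=-1 under the intervention. Q values become -21, -3, -6, -27, 0, -12; E[Q|do(H=-1)] = -11.5.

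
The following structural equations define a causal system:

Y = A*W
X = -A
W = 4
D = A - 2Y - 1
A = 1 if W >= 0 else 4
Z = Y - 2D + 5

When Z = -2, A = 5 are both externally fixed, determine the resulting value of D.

Setting Z = -2, A = 5 by intervention discards those variables' equations.
Y = A*W  [with A=5, W=4]  = 20
D = A - 2Y - 1  [with A=5, Y=20]  = -36

-36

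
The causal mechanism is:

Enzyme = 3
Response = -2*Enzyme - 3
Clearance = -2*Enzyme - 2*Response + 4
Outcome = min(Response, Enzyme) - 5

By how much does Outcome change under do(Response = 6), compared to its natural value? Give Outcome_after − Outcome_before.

12

Under do(Response=6), the mechanism Response = -2*Enzyme - 3 is discarded; Response is fixed at 6.
Outcome = min(Response, Enzyme) - 5  [with Response=6, Enzyme=3]  = -2
Without intervention: Response = -2*Enzyme - 3  [with Enzyme=3]  = -9; Outcome = min(Response, Enzyme) - 5  [with Response=-9, Enzyme=3]  = -14.
Change = -2 − (-14) = 12.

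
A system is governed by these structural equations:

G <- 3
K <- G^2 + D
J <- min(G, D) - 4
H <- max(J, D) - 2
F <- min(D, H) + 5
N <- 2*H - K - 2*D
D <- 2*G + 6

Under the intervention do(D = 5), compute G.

3

Under do(D=5), the mechanism D <- 2*G + 6 is discarded; D is fixed at 5.
G is not downstream of the intervention, so its value is determined by the original equations.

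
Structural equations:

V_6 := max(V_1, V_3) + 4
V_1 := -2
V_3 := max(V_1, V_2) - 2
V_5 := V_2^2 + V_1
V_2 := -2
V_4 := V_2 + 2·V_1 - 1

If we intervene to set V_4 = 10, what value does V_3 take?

Under do(V_4=10), the mechanism V_4 := V_2 + 2·V_1 - 1 is discarded; V_4 is fixed at 10.
Since V_3 is not a descendant of the intervened variable, it is unaffected.
V_3 = max(V_1, V_2) - 2  [with V_1=-2, V_2=-2]  = -4

-4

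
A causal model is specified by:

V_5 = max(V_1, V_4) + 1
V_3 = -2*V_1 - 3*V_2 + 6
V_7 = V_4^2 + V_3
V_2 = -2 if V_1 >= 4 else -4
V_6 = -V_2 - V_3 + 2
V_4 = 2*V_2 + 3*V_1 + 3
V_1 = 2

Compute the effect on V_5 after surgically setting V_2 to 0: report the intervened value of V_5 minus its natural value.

7

do(V_2=0) replaces the equation V_2 = -2 if V_1 >= 4 else -4 with the constant V_2 = 0.
V_4 = 2*V_2 + 3*V_1 + 3  [with V_2=0, V_1=2]  = 9
V_5 = max(V_1, V_4) + 1  [with V_1=2, V_4=9]  = 10
Without intervention: V_2 = -2 if V_1 >= 4 else -4  [with V_1=2]  = -4; V_4 = 2*V_2 + 3*V_1 + 3  [with V_2=-4, V_1=2]  = 1; V_5 = max(V_1, V_4) + 1  [with V_1=2, V_4=1]  = 3.
Change = 10 − 3 = 7.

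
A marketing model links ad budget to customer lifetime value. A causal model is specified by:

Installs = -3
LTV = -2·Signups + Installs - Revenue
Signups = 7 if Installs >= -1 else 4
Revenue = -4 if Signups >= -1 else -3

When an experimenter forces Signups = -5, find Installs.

Under do(Signups=-5), the mechanism Signups = 7 if Installs >= -1 else 4 is discarded; Signups is fixed at -5.
Installs is not downstream of the intervention, so its value is determined by the original equations.

-3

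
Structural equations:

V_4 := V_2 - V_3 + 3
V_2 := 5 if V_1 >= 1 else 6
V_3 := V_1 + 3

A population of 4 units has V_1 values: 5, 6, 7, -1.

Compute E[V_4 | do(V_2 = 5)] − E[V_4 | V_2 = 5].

Under do(V_2=5), V_2's equation is replaced by V_2=5 for every unit. Per-unit V_4: 0, -1, -2, 6. Mean = 0.75.
Conditioning on V_2=5 selects the 3 unit(s) with V_1 ∈ {5, 6, 7}. Their V_4 values: 0, -1, -2. Mean = -1.
Difference = 0.75 − (-1) = 1.75.

1.75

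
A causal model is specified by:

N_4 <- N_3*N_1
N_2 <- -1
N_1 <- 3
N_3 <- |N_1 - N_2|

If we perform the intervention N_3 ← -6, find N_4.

The intervention breaks the incoming arrows to N_3: N_3 <- |N_1 - N_2| no longer applies, and N_3 = -6.
N_4 = N_3*N_1  [with N_3=-6, N_1=3]  = -18

-18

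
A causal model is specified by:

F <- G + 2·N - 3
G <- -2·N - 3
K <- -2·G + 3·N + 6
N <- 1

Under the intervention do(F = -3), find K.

The intervention breaks the incoming arrows to F: F <- G + 2·N - 3 no longer applies, and F = -3.
K is not downstream of the intervention, so its value is determined by the original equations.
G = -2·N - 3  [with N=1]  = -5
K = -2·G + 3·N + 6  [with G=-5, N=1]  = 19

19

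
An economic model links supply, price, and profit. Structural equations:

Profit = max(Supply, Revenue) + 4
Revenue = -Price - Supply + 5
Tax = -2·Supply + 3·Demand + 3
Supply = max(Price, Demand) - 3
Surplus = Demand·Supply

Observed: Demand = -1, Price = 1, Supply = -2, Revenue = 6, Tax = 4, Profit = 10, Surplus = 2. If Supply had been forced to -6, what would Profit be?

14

The intervention breaks the incoming arrows to Supply: Supply = max(Price, Demand) - 3 no longer applies, and Supply = -6.
Revenue = -Price - Supply + 5  [with Price=1, Supply=-6]  = 10
Profit = max(Supply, Revenue) + 4  [with Supply=-6, Revenue=10]  = 14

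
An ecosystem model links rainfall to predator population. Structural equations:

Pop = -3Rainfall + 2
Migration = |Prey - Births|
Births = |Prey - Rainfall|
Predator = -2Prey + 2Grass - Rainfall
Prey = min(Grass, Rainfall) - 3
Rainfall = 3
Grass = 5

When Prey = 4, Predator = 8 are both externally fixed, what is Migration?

3

Setting Prey = 4, Predator = 8 by intervention discards those variables' equations.
Births = |Prey - Rainfall|  [with Prey=4, Rainfall=3]  = 1
Migration = |Prey - Births|  [with Prey=4, Births=1]  = 3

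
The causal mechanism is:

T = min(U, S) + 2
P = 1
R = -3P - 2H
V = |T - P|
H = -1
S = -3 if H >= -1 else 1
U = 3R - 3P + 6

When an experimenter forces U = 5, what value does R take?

do(U=5) replaces the equation U = 3R - 3P + 6 with the constant U = 5.
R is not downstream of the intervention, so its value is determined by the original equations.
R = -3P - 2H  [with P=1, H=-1]  = -1

-1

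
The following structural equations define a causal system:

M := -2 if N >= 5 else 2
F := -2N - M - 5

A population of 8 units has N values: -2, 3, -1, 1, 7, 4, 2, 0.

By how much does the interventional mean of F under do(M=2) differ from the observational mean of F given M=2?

do(M=2) breaks M's dependence on N. With M=2 fixed, F across the units is -3, -13, -5, -9, -21, -15, -11, -7, mean -10.5.
Conditioning on M=2 selects the 7 unit(s) with N ∈ {-2, 3, -1, 1, 4, 2, 0}. Their F values: -3, -13, -5, -9, -15, -11, -7. Mean = -9.
Difference = -10.5 − (-9) = -1.5.

-1.5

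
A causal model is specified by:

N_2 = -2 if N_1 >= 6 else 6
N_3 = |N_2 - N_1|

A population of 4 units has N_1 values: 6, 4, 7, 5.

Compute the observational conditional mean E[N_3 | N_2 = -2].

8.5

Conditioning on N_2=-2 selects the 2 unit(s) with N_1 ∈ {6, 7}. Their N_3 values: 8, 9. Mean = 8.5.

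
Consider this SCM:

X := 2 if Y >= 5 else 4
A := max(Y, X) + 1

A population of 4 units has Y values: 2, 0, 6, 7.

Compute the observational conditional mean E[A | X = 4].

E[A|X=4] averages over only the 2 units with X=4 (Y = 2, 0): A = 5, 5, mean 5.

5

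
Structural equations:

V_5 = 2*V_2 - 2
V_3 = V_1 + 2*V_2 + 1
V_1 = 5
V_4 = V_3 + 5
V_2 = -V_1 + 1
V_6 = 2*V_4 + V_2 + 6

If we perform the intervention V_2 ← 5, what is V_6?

53

Under do(V_2=5), the mechanism V_2 = -V_1 + 1 is discarded; V_2 is fixed at 5.
V_3 = V_1 + 2*V_2 + 1  [with V_1=5, V_2=5]  = 16
V_4 = V_3 + 5  [with V_3=16]  = 21
V_6 = 2*V_4 + V_2 + 6  [with V_4=21, V_2=5]  = 53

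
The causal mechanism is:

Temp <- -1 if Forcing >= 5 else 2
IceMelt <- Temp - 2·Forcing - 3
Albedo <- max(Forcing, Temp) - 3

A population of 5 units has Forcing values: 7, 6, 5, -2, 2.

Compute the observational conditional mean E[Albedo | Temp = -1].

3

Observing Temp=-1 restricts to units where Temp's equation naturally yields -1: Forcing ∈ {7, 6, 5}. In that subpopulation Albedo = 4, 3, 2, mean 3.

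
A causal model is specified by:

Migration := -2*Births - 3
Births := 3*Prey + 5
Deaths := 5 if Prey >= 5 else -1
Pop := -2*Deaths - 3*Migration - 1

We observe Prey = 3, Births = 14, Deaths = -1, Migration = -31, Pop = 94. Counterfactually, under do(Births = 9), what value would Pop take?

64

do(Births=9) replaces the equation Births := 3*Prey + 5 with the constant Births = 9.
Deaths = 5 if Prey >= 5 else -1  [with Prey=3]  = -1
Migration = -2*Births - 3  [with Births=9]  = -21
Pop = -2*Deaths - 3*Migration - 1  [with Deaths=-1, Migration=-21]  = 64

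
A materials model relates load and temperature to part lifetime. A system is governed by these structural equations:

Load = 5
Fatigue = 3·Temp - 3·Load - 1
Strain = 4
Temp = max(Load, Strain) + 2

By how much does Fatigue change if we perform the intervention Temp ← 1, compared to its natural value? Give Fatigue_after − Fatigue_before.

-18

The intervention breaks the incoming arrows to Temp: Temp = max(Load, Strain) + 2 no longer applies, and Temp = 1.
Fatigue = 3·Temp - 3·Load - 1  [with Temp=1, Load=5]  = -13
Without intervention: Temp = max(Load, Strain) + 2  [with Load=5, Strain=4]  = 7; Fatigue = 3·Temp - 3·Load - 1  [with Temp=7, Load=5]  = 5.
Change = -13 − 5 = -18.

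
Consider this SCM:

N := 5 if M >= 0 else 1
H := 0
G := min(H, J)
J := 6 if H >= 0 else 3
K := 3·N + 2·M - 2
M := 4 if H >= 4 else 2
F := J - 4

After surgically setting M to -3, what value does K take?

-5

Under do(M=-3), the mechanism M := 4 if H >= 4 else 2 is discarded; M is fixed at -3.
N = 5 if M >= 0 else 1  [with M=-3]  = 1
K = 3·N + 2·M - 2  [with N=1, M=-3]  = -5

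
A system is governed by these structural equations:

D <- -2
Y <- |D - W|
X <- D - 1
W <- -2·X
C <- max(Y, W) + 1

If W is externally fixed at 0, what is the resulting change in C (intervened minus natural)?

do(W=0) replaces the equation W <- -2·X with the constant W = 0.
Y = |D - W|  [with D=-2, W=0]  = 2
C = max(Y, W) + 1  [with Y=2, W=0]  = 3
Without intervention: X = D - 1  [with D=-2]  = -3; W = -2·X  [with X=-3]  = 6; Y = |D - W|  [with D=-2, W=6]  = 8; C = max(Y, W) + 1  [with Y=8, W=6]  = 9.
Change = 3 − 9 = -6.

-6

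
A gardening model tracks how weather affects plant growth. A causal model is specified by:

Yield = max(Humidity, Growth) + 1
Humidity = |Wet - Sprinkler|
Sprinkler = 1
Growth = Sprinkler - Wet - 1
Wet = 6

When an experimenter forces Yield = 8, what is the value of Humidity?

The intervention breaks the incoming arrows to Yield: Yield = max(Humidity, Growth) + 1 no longer applies, and Yield = 8.
Since Humidity is not a descendant of the intervened variable, it is unaffected.
Humidity = |Wet - Sprinkler|  [with Wet=6, Sprinkler=1]  = 5

5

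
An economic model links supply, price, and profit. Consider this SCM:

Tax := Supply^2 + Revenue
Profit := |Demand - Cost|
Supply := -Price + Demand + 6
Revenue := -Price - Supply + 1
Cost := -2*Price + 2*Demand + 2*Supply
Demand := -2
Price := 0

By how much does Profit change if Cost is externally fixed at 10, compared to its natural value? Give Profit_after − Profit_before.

6

The intervention breaks the incoming arrows to Cost: Cost := -2*Price + 2*Demand + 2*Supply no longer applies, and Cost = 10.
Profit = |Demand - Cost|  [with Demand=-2, Cost=10]  = 12
Without intervention: Supply = -Price + Demand + 6  [with Price=0, Demand=-2]  = 4; Cost = -2*Price + 2*Demand + 2*Supply  [with Price=0, Demand=-2, Supply=4]  = 4; Profit = |Demand - Cost|  [with Demand=-2, Cost=4]  = 6.
Change = 12 − 6 = 6.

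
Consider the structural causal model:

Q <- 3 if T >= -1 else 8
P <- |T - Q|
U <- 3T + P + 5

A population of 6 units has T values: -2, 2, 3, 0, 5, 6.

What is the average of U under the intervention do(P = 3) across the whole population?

15

Every unit gets P=3 under the intervention. U values become 2, 14, 17, 8, 23, 26; E[U|do(P=3)] = 15.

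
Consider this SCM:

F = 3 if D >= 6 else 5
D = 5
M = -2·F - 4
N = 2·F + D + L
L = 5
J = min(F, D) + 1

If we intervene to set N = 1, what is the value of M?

do(N=1) replaces the equation N = 2·F + D + L with the constant N = 1.
Since M is not a descendant of the intervened variable, it is unaffected.
F = 3 if D >= 6 else 5  [with D=5]  = 5
M = -2·F - 4  [with F=5]  = -14

-14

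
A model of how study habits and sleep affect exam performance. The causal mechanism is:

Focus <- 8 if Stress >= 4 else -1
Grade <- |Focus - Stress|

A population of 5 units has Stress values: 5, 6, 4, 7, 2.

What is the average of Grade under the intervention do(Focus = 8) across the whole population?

3.2

Under do(Focus=8), Focus's equation is replaced by Focus=8 for every unit. Per-unit Grade: 3, 2, 4, 1, 6. Mean = 3.2.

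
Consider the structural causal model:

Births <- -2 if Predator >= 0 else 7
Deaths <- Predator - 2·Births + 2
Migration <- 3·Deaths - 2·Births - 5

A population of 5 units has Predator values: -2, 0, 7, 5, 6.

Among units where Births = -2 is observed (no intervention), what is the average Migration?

30.5

Conditioning on Births=-2 selects the 4 unit(s) with Predator ∈ {0, 7, 5, 6}. Their Migration values: 17, 38, 32, 35. Mean = 30.5.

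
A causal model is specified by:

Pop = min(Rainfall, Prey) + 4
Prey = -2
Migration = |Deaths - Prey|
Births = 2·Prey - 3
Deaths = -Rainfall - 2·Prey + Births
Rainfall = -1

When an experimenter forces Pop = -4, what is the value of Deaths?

-2

do(Pop=-4) replaces the equation Pop = min(Rainfall, Prey) + 4 with the constant Pop = -4.
No directed path runs from Pop to Deaths, so Deaths keeps its natural value.
Births = 2·Prey - 3  [with Prey=-2]  = -7
Deaths = -Rainfall - 2·Prey + Births  [with Rainfall=-1, Prey=-2, Births=-7]  = -2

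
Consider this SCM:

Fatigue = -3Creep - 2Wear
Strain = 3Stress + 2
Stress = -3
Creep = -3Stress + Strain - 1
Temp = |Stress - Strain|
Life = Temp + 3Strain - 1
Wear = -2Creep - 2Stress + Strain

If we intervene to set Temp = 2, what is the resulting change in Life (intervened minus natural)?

The intervention breaks the incoming arrows to Temp: Temp = |Stress - Strain| no longer applies, and Temp = 2.
Strain = 3Stress + 2  [with Stress=-3]  = -7
Life = Temp + 3Strain - 1  [with Temp=2, Strain=-7]  = -20
Without intervention: Strain = 3Stress + 2  [with Stress=-3]  = -7; Temp = |Stress - Strain|  [with Stress=-3, Strain=-7]  = 4; Life = Temp + 3Strain - 1  [with Temp=4, Strain=-7]  = -18.
Change = -20 − (-18) = -2.

-2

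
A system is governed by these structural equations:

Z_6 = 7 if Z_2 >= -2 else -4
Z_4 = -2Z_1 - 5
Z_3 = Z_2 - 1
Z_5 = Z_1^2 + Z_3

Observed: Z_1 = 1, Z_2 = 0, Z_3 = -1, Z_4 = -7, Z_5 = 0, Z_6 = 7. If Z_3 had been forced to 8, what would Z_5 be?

9

do(Z_3=8) replaces the equation Z_3 = Z_2 - 1 with the constant Z_3 = 8.
Z_5 = Z_1^2 + Z_3  [with Z_1=1, Z_3=8]  = 9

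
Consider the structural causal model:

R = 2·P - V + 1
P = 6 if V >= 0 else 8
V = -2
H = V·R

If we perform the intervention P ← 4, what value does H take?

Under do(P=4), the mechanism P = 6 if V >= 0 else 8 is discarded; P is fixed at 4.
R = 2·P - V + 1  [with P=4, V=-2]  = 11
H = V·R  [with V=-2, R=11]  = -22

-22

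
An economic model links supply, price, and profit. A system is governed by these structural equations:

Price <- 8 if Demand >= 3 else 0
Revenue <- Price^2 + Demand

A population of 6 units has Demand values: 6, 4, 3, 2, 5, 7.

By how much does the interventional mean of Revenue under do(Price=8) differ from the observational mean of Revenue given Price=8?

-0.5

Under do(Price=8), Price's equation is replaced by Price=8 for every unit. Per-unit Revenue: 70, 68, 67, 66, 69, 71. Mean = 68.5.
E[Revenue|Price=8] averages over only the 5 units with Price=8 (Demand = 6, 4, 3, 5, 7): Revenue = 70, 68, 67, 69, 71, mean 69.
Difference = 68.5 − 69 = -0.5.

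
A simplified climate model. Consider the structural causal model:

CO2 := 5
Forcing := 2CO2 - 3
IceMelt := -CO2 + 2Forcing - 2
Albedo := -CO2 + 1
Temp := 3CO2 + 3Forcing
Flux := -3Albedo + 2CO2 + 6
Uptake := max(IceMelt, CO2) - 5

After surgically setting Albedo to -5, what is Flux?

The intervention breaks the incoming arrows to Albedo: Albedo := -CO2 + 1 no longer applies, and Albedo = -5.
Flux = -3Albedo + 2CO2 + 6  [with Albedo=-5, CO2=5]  = 31

31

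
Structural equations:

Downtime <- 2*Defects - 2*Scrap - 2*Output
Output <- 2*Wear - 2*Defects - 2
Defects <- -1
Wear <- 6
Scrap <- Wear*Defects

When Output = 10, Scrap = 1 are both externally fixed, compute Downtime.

The joint intervention fixes Output = 10, Scrap = 1, removing each variable's own equation.
Downtime = 2*Defects - 2*Scrap - 2*Output  [with Defects=-1, Scrap=1, Output=10]  = -24

-24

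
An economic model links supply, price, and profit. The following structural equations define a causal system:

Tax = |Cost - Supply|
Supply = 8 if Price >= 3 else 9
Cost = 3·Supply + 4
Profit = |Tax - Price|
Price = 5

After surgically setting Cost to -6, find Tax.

The intervention breaks the incoming arrows to Cost: Cost = 3·Supply + 4 no longer applies, and Cost = -6.
Supply = 8 if Price >= 3 else 9  [with Price=5]  = 8
Tax = |Cost - Supply|  [with Cost=-6, Supply=8]  = 14

14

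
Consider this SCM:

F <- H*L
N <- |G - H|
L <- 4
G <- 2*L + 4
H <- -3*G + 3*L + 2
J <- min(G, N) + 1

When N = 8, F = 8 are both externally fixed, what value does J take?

The joint intervention fixes N = 8, F = 8, removing each variable's own equation.
G = 2*L + 4  [with L=4]  = 12
J = min(G, N) + 1  [with G=12, N=8]  = 9

9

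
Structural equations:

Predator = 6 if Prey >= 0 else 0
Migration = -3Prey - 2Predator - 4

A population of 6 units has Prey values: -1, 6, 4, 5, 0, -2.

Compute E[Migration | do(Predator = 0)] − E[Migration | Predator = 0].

Under do(Predator=0), Predator's equation is replaced by Predator=0 for every unit. Per-unit Migration: -1, -22, -16, -19, -4, 2. Mean = -10.
Observing Predator=0 restricts to units where Predator's equation naturally yields 0: Prey ∈ {-1, -2}. In that subpopulation Migration = -1, 2, mean 0.5.
Difference = -10 − 0.5 = -10.5.

-10.5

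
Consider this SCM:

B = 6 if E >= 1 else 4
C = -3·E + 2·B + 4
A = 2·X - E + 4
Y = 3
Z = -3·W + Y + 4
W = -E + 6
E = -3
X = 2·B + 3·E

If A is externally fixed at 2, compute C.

Under do(A=2), the mechanism A = 2·X - E + 4 is discarded; A is fixed at 2.
Since C is not a descendant of the intervened variable, it is unaffected.
B = 6 if E >= 1 else 4  [with E=-3]  = 4
C = -3·E + 2·B + 4  [with E=-3, B=4]  = 21

21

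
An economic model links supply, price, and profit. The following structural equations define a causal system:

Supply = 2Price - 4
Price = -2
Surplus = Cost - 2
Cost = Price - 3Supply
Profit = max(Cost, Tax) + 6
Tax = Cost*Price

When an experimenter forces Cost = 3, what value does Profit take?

do(Cost=3) replaces the equation Cost = Price - 3Supply with the constant Cost = 3.
Tax = Cost*Price  [with Cost=3, Price=-2]  = -6
Profit = max(Cost, Tax) + 6  [with Cost=3, Tax=-6]  = 9

9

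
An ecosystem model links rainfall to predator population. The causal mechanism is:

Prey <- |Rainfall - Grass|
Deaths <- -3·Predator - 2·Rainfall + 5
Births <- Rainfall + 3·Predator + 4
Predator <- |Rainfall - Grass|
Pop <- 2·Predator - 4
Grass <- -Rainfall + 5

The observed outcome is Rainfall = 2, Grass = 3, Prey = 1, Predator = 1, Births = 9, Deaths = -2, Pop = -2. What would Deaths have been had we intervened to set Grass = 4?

Under do(Grass=4), the mechanism Grass <- -Rainfall + 5 is discarded; Grass is fixed at 4.
Predator = |Rainfall - Grass|  [with Rainfall=2, Grass=4]  = 2
Deaths = -3·Predator - 2·Rainfall + 5  [with Predator=2, Rainfall=2]  = -5

-5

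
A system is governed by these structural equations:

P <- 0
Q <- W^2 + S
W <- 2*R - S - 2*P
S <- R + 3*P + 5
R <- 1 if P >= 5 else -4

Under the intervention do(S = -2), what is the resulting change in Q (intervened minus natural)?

-48

do(S=-2) replaces the equation S <- R + 3*P + 5 with the constant S = -2.
R = 1 if P >= 5 else -4  [with P=0]  = -4
W = 2*R - S - 2*P  [with R=-4, S=-2, P=0]  = -6
Q = W^2 + S  [with W=-6, S=-2]  = 34
Without intervention: R = 1 if P >= 5 else -4  [with P=0]  = -4; S = R + 3*P + 5  [with R=-4, P=0]  = 1; W = 2*R - S - 2*P  [with R=-4, S=1, P=0]  = -9; Q = W^2 + S  [with W=-9, S=1]  = 82.
Change = 34 − 82 = -48.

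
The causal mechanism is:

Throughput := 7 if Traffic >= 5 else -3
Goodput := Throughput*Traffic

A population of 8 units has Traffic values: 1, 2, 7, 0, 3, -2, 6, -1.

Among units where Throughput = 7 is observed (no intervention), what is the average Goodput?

Conditioning on Throughput=7 selects the 2 unit(s) with Traffic ∈ {7, 6}. Their Goodput values: 49, 42. Mean = 45.5.

45.5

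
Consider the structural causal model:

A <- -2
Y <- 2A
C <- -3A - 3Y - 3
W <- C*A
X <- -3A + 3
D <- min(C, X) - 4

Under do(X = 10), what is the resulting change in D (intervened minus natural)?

The intervention breaks the incoming arrows to X: X <- -3A + 3 no longer applies, and X = 10.
Y = 2A  [with A=-2]  = -4
C = -3A - 3Y - 3  [with A=-2, Y=-4]  = 15
D = min(C, X) - 4  [with C=15, X=10]  = 6
Without intervention: Y = 2A  [with A=-2]  = -4; C = -3A - 3Y - 3  [with A=-2, Y=-4]  = 15; X = -3A + 3  [with A=-2]  = 9; D = min(C, X) - 4  [with C=15, X=9]  = 5.
Change = 6 − 5 = 1.

1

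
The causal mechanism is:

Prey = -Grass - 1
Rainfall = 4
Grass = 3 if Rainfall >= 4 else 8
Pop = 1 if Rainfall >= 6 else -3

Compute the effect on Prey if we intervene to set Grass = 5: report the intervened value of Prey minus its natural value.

The intervention breaks the incoming arrows to Grass: Grass = 3 if Rainfall >= 4 else 8 no longer applies, and Grass = 5.
Prey = -Grass - 1  [with Grass=5]  = -6
Without intervention: Grass = 3 if Rainfall >= 4 else 8  [with Rainfall=4]  = 3; Prey = -Grass - 1  [with Grass=3]  = -4.
Change = -6 − (-4) = -2.

-2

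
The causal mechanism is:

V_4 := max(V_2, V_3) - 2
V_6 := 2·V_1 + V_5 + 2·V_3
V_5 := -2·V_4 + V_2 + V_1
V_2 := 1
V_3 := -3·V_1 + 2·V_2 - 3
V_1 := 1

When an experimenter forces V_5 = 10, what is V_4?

The intervention breaks the incoming arrows to V_5: V_5 := -2·V_4 + V_2 + V_1 no longer applies, and V_5 = 10.
Since V_4 is not a descendant of the intervened variable, it is unaffected.
V_3 = -3·V_1 + 2·V_2 - 3  [with V_1=1, V_2=1]  = -4
V_4 = max(V_2, V_3) - 2  [with V_2=1, V_3=-4]  = -1

-1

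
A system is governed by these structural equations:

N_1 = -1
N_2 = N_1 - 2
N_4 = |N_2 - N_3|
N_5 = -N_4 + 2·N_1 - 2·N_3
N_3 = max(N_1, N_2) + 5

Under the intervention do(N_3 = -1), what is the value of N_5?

-2

do(N_3=-1) replaces the equation N_3 = max(N_1, N_2) + 5 with the constant N_3 = -1.
N_2 = N_1 - 2  [with N_1=-1]  = -3
N_4 = |N_2 - N_3|  [with N_2=-3, N_3=-1]  = 2
N_5 = -N_4 + 2·N_1 - 2·N_3  [with N_4=2, N_1=-1, N_3=-1]  = -2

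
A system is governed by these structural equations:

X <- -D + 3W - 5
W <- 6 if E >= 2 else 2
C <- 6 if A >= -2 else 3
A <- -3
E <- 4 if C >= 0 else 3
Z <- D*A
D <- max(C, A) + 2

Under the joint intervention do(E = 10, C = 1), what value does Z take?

Under do(E = 10, C = 1), each intervened variable's structural equation is replaced by its fixed value.
D = max(C, A) + 2  [with C=1, A=-3]  = 3
Z = D*A  [with D=3, A=-3]  = -9

-9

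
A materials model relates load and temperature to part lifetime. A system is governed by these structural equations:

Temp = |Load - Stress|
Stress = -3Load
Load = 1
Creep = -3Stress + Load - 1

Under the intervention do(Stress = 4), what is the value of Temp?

3

The intervention breaks the incoming arrows to Stress: Stress = -3Load no longer applies, and Stress = 4.
Temp = |Load - Stress|  [with Load=1, Stress=4]  = 3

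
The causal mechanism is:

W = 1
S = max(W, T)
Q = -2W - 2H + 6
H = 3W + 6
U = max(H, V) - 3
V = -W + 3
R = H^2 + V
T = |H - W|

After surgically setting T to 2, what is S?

Under do(T=2), the mechanism T = |H - W| is discarded; T is fixed at 2.
S = max(W, T)  [with W=1, T=2]  = 2

2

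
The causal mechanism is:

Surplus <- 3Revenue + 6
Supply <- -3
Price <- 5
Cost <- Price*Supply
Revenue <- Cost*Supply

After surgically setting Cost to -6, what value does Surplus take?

60

do(Cost=-6) replaces the equation Cost <- Price*Supply with the constant Cost = -6.
Revenue = Cost*Supply  [with Cost=-6, Supply=-3]  = 18
Surplus = 3Revenue + 6  [with Revenue=18]  = 60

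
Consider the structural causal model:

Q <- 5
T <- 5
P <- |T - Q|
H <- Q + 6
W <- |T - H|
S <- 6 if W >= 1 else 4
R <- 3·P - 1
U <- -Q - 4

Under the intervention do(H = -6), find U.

-9

do(H=-6) replaces the equation H <- Q + 6 with the constant H = -6.
No directed path runs from H to U, so U keeps its natural value.
U = -Q - 4  [with Q=5]  = -9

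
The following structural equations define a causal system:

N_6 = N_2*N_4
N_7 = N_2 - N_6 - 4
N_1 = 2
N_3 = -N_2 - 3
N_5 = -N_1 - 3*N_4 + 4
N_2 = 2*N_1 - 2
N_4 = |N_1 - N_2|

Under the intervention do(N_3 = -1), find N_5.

2

do(N_3=-1) replaces the equation N_3 = -N_2 - 3 with the constant N_3 = -1.
N_5 is not downstream of the intervention, so its value is determined by the original equations.
N_2 = 2*N_1 - 2  [with N_1=2]  = 2
N_4 = |N_1 - N_2|  [with N_1=2, N_2=2]  = 0
N_5 = -N_1 - 3*N_4 + 4  [with N_1=2, N_4=0]  = 2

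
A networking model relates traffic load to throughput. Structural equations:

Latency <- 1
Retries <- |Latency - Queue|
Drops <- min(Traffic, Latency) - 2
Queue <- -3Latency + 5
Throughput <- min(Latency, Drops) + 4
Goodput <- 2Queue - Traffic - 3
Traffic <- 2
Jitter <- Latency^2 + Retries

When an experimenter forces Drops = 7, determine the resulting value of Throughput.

The intervention breaks the incoming arrows to Drops: Drops <- min(Traffic, Latency) - 2 no longer applies, and Drops = 7.
Throughput = min(Latency, Drops) + 4  [with Latency=1, Drops=7]  = 5

5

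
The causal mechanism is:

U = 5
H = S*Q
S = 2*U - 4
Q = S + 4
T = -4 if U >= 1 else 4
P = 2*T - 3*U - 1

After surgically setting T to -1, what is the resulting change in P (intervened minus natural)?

The intervention breaks the incoming arrows to T: T = -4 if U >= 1 else 4 no longer applies, and T = -1.
P = 2*T - 3*U - 1  [with T=-1, U=5]  = -18
Without intervention: T = -4 if U >= 1 else 4  [with U=5]  = -4; P = 2*T - 3*U - 1  [with T=-4, U=5]  = -24.
Change = -18 − (-24) = 6.

6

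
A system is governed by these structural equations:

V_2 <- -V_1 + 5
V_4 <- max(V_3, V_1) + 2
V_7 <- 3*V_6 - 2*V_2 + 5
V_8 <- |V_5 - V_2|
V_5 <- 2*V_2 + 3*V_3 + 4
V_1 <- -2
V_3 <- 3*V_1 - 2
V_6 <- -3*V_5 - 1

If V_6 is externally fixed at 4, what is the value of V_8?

13

Intervening sets V_6 = 4 and removes its equation (V_6 <- -3*V_5 - 1).
V_8 is not downstream of the intervention, so its value is determined by the original equations.
V_2 = -V_1 + 5  [with V_1=-2]  = 7
V_3 = 3*V_1 - 2  [with V_1=-2]  = -8
V_5 = 2*V_2 + 3*V_3 + 4  [with V_2=7, V_3=-8]  = -6
V_8 = |V_5 - V_2|  [with V_5=-6, V_2=7]  = 13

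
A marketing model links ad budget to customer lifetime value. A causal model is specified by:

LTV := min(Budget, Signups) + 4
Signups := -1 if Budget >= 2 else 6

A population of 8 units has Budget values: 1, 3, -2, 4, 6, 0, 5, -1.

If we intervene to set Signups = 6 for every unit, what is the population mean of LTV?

do(Signups=6) breaks Signups's dependence on Budget. With Signups=6 fixed, LTV across the units is 5, 7, 2, 8, 10, 4, 9, 3, mean 6.

6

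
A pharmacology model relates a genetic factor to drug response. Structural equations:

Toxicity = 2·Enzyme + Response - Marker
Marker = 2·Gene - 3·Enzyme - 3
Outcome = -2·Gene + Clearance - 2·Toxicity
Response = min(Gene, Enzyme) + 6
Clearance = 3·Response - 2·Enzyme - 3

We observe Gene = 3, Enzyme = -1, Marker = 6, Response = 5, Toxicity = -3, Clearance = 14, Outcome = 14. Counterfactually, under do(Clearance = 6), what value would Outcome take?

6

Intervening sets Clearance = 6 and removes its equation (Clearance = 3·Response - 2·Enzyme - 3).
Marker = 2·Gene - 3·Enzyme - 3  [with Gene=3, Enzyme=-1]  = 6
Response = min(Gene, Enzyme) + 6  [with Gene=3, Enzyme=-1]  = 5
Toxicity = 2·Enzyme + Response - Marker  [with Enzyme=-1, Response=5, Marker=6]  = -3
Outcome = -2·Gene + Clearance - 2·Toxicity  [with Gene=3, Clearance=6, Toxicity=-3]  = 6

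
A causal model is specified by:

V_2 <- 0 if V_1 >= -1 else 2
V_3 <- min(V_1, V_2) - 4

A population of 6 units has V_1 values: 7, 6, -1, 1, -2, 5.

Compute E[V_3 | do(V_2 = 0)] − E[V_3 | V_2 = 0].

Every unit gets V_2=0 under the intervention. V_3 values become -4, -4, -5, -4, -6, -4; E[V_3|do(V_2=0)] = -4.5.
Observing V_2=0 restricts to units where V_2's equation naturally yields 0: V_1 ∈ {7, 6, -1, 1, 5}. In that subpopulation V_3 = -4, -4, -5, -4, -4, mean -4.2.
Difference = -4.5 − (-4.2) = -0.3.

-0.3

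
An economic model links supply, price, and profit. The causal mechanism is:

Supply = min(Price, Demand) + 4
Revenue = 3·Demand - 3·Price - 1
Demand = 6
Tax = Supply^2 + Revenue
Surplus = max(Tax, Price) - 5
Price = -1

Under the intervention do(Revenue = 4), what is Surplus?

8

Under do(Revenue=4), the mechanism Revenue = 3·Demand - 3·Price - 1 is discarded; Revenue is fixed at 4.
Supply = min(Price, Demand) + 4  [with Price=-1, Demand=6]  = 3
Tax = Supply^2 + Revenue  [with Supply=3, Revenue=4]  = 13
Surplus = max(Tax, Price) - 5  [with Tax=13, Price=-1]  = 8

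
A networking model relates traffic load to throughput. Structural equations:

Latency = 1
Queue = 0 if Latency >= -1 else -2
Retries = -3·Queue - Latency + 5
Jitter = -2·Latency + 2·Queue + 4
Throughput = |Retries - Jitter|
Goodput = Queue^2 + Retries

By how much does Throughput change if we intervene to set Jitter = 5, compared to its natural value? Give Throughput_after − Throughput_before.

Intervening sets Jitter = 5 and removes its equation (Jitter = -2·Latency + 2·Queue + 4).
Queue = 0 if Latency >= -1 else -2  [with Latency=1]  = 0
Retries = -3·Queue - Latency + 5  [with Queue=0, Latency=1]  = 4
Throughput = |Retries - Jitter|  [with Retries=4, Jitter=5]  = 1
Without intervention: Queue = 0 if Latency >= -1 else -2  [with Latency=1]  = 0; Retries = -3·Queue - Latency + 5  [with Queue=0, Latency=1]  = 4; Jitter = -2·Latency + 2·Queue + 4  [with Latency=1, Queue=0]  = 2; Throughput = |Retries - Jitter|  [with Retries=4, Jitter=2]  = 2.
Change = 1 − 2 = -1.

-1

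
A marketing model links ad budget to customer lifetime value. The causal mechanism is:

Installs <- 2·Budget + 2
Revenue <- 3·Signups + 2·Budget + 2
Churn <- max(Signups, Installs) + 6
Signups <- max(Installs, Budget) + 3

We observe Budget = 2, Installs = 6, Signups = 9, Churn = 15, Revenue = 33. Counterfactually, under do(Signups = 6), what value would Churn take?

12

The intervention breaks the incoming arrows to Signups: Signups <- max(Installs, Budget) + 3 no longer applies, and Signups = 6.
Installs = 2·Budget + 2  [with Budget=2]  = 6
Churn = max(Signups, Installs) + 6  [with Signups=6, Installs=6]  = 12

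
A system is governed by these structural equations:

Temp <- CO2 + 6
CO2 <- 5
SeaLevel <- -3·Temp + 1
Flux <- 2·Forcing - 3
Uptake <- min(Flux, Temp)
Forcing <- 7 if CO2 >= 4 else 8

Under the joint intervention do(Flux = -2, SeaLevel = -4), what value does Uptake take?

-2

Setting Flux = -2, SeaLevel = -4 by intervention discards those variables' equations.
Temp = CO2 + 6  [with CO2=5]  = 11
Uptake = min(Flux, Temp)  [with Flux=-2, Temp=11]  = -2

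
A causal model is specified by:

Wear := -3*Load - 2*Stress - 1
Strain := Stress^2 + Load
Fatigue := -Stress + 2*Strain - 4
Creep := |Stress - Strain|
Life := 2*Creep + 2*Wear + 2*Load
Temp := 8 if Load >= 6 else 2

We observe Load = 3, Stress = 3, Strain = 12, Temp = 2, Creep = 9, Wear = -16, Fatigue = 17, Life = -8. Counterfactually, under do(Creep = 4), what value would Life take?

do(Creep=4) replaces the equation Creep := |Stress - Strain| with the constant Creep = 4.
Wear = -3*Load - 2*Stress - 1  [with Load=3, Stress=3]  = -16
Life = 2*Creep + 2*Wear + 2*Load  [with Creep=4, Wear=-16, Load=3]  = -18

-18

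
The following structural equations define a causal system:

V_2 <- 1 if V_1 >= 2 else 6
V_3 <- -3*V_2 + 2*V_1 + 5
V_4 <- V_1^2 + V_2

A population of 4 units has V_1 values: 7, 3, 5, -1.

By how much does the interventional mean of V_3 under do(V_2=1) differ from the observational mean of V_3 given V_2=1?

-3

Every unit gets V_2=1 under the intervention. V_3 values become 16, 8, 12, 0; E[V_3|do(V_2=1)] = 9.
Conditioning on V_2=1 selects the 3 unit(s) with V_1 ∈ {7, 3, 5}. Their V_3 values: 16, 8, 12. Mean = 12.
Difference = 9 − 12 = -3.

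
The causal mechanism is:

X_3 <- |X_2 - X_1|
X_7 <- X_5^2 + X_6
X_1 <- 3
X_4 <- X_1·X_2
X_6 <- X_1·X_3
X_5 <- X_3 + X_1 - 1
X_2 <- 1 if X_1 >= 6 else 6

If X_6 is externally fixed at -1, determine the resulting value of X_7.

Intervening sets X_6 = -1 and removes its equation (X_6 <- X_1·X_3).
X_2 = 1 if X_1 >= 6 else 6  [with X_1=3]  = 6
X_3 = |X_2 - X_1|  [with X_2=6, X_1=3]  = 3
X_5 = X_3 + X_1 - 1  [with X_3=3, X_1=3]  = 5
X_7 = X_5^2 + X_6  [with X_5=5, X_6=-1]  = 24

24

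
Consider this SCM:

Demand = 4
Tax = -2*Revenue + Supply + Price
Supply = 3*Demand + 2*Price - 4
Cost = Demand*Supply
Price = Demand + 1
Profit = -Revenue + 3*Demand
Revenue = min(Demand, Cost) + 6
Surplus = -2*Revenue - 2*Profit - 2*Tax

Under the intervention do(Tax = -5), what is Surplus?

-14

Intervening sets Tax = -5 and removes its equation (Tax = -2*Revenue + Supply + Price).
Price = Demand + 1  [with Demand=4]  = 5
Supply = 3*Demand + 2*Price - 4  [with Demand=4, Price=5]  = 18
Cost = Demand*Supply  [with Demand=4, Supply=18]  = 72
Revenue = min(Demand, Cost) + 6  [with Demand=4, Cost=72]  = 10
Profit = -Revenue + 3*Demand  [with Revenue=10, Demand=4]  = 2
Surplus = -2*Revenue - 2*Profit - 2*Tax  [with Revenue=10, Profit=2, Tax=-5]  = -14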